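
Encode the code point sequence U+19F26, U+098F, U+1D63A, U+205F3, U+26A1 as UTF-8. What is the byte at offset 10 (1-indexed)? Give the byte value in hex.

0x98

1-indexed offset 10 is 0-indexed offset 9.
U+19F26 → 4-byte form F0 99 BC A6 at offsets 0–3.
U+098F → 3-byte form E0 A6 8F at offsets 4–6.
U+1D63A → 4-byte form F0 9D 98 BA at offsets 7–10.
Offset 9 falls in char 3's range; it's byte 3 of F0 9D 98 BA = 0x98.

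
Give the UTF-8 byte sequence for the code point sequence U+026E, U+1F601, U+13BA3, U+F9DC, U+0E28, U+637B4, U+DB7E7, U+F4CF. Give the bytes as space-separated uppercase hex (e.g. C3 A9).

C9 AE F0 9F 98 81 F0 93 AE A3 EF A7 9C E0 B8 A8 F1 A3 9E B4 F3 9B 9F A7 EF 93 8F

U+026E: 2-byte form → C9 AE.
U+1F601: 4-byte form → F0 9F 98 81.
U+13BA3: 4-byte form → F0 93 AE A3.
U+F9DC: 3-byte form → EF A7 9C.
U+0E28: 3-byte form → E0 B8 A8.
U+637B4: 4-byte form → F1 A3 9E B4.
U+DB7E7: 4-byte form → F3 9B 9F A7.
U+F4CF: 3-byte form → EF 93 8F.
Concatenated (27 bytes): C9 AE F0 9F 98 81 F0 93 AE A3 EF A7 9C E0 B8 A8 F1 A3 9E B4 F3 9B 9F A7 EF 93 8F.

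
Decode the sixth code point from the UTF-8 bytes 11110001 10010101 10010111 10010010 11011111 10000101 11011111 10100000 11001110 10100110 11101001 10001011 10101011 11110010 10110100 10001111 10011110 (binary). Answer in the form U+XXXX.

U+B43DE

Offset 0: leading byte 0xF1 = 11110001 → 4-byte char #1 = F1 95 97 92.
Offset 4: leading byte 0xDF = 11011111 → 2-byte char #2 = DF 85.
Offset 6: leading byte 0xDF = 11011111 → 2-byte char #3 = DF A0.
Offset 8: leading byte 0xCE = 11001110 → 2-byte char #4 = CE A6.
Offset 10: leading byte 0xE9 = 11101001 → 3-byte char #5 = E9 8B AB.
Offset 13: leading byte 0xF2 = 11110010 → 4-byte char #6 = F2 B4 8F 9E.
Leading byte 0xF2 = 11110010 matches 11110xxx → 4-byte sequence.
Byte 1: 0xF2 = 11110010, payload 010 (3 bits).
Byte 2: 0xB4 = 10110100 (10xxxxxx ✓), payload 110100.
Byte 3: 0x8F = 10001111 (10xxxxxx ✓), payload 001111.
Byte 4: 0x9E = 10011110 (10xxxxxx ✓), payload 011110.
Concatenate: 010110100001111011110 = 0xB43DE (21 bits → U+B43DE).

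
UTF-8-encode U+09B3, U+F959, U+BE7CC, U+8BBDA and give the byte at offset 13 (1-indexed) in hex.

0xAF

1-indexed offset 13 is 0-indexed offset 12.
U+09B3 → 3-byte form E0 A6 B3 at offsets 0–2.
U+F959 → 3-byte form EF A5 99 at offsets 3–5.
U+BE7CC → 4-byte form F2 BE 9F 8C at offsets 6–9.
U+8BBDA → 4-byte form F2 8B AF 9A at offsets 10–13.
Offset 12 falls in char 4's range; it's byte 3 of F2 8B AF 9A = 0xAF.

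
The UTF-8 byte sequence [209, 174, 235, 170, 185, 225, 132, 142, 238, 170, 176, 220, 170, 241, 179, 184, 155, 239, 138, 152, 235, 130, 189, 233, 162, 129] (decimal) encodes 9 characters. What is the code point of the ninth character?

U+9881

Offset 0: leading byte 0xD1 = 11010001 → 2-byte char #1 = D1 AE.
Offset 2: leading byte 0xEB = 11101011 → 3-byte char #2 = EB AA B9.
Offset 5: leading byte 0xE1 = 11100001 → 3-byte char #3 = E1 84 8E.
Offset 8: leading byte 0xEE = 11101110 → 3-byte char #4 = EE AA B0.
Offset 11: leading byte 0xDC = 11011100 → 2-byte char #5 = DC AA.
Offset 13: leading byte 0xF1 = 11110001 → 4-byte char #6 = F1 B3 B8 9B.
Offset 17: leading byte 0xEF = 11101111 → 3-byte char #7 = EF 8A 98.
Offset 20: leading byte 0xEB = 11101011 → 3-byte char #8 = EB 82 BD.
Offset 23: leading byte 0xE9 = 11101001 → 3-byte char #9 = E9 A2 81.
Leading byte 0xE9 = 11101001 matches 1110xxxx → 3-byte sequence.
Byte 1: 0xE9 = 11101001, payload 1001 (4 bits).
Byte 2: 0xA2 = 10100010 (10xxxxxx ✓), payload 100010.
Byte 3: 0x81 = 10000001 (10xxxxxx ✓), payload 000001.
Concatenate: 1001100010000001 = 0x9881 (16 bits → U+9881).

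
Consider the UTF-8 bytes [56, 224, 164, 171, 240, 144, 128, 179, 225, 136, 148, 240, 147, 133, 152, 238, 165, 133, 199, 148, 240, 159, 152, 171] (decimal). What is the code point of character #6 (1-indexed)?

U+E945

Offset 0: leading byte 0x38 = 00111000 → 1-byte char #1 = 38.
Offset 1: leading byte 0xE0 = 11100000 → 3-byte char #2 = E0 A4 AB.
Offset 4: leading byte 0xF0 = 11110000 → 4-byte char #3 = F0 90 80 B3.
Offset 8: leading byte 0xE1 = 11100001 → 3-byte char #4 = E1 88 94.
Offset 11: leading byte 0xF0 = 11110000 → 4-byte char #5 = F0 93 85 98.
Offset 15: leading byte 0xEE = 11101110 → 3-byte char #6 = EE A5 85.
Leading byte 0xEE = 11101110 matches 1110xxxx → 3-byte sequence.
Byte 1: 0xEE = 11101110, payload 1110 (4 bits).
Byte 2: 0xA5 = 10100101 (10xxxxxx ✓), payload 100101.
Byte 3: 0x85 = 10000101 (10xxxxxx ✓), payload 000101.
Concatenate: 1110100101000101 = 0xE945 (16 bits → U+E945).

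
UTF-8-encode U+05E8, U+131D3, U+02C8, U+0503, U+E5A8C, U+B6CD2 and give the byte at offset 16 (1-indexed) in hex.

0xB6

1-indexed offset 16 is 0-indexed offset 15.
U+05E8 → 2-byte form D7 A8 at offsets 0–1.
U+131D3 → 4-byte form F0 93 87 93 at offsets 2–5.
U+02C8 → 2-byte form CB 88 at offsets 6–7.
U+0503 → 2-byte form D4 83 at offsets 8–9.
U+E5A8C → 4-byte form F3 A5 AA 8C at offsets 10–13.
U+B6CD2 → 4-byte form F2 B6 B3 92 at offsets 14–17.
Offset 15 falls in char 6's range; it's byte 2 of F2 B6 B3 92 = 0xB6.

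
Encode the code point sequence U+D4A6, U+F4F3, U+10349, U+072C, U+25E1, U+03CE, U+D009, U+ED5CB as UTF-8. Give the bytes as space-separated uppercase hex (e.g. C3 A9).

U+D4A6: 3-byte form → ED 92 A6.
U+F4F3: 3-byte form → EF 93 B3.
U+10349: 4-byte form → F0 90 8D 89.
U+072C: 2-byte form → DC AC.
U+25E1: 3-byte form → E2 97 A1.
U+03CE: 2-byte form → CF 8E.
U+D009: 3-byte form → ED 80 89.
U+ED5CB: 4-byte form → F3 AD 97 8B.
Concatenated (24 bytes): ED 92 A6 EF 93 B3 F0 90 8D 89 DC AC E2 97 A1 CF 8E ED 80 89 F3 AD 97 8B.

ED 92 A6 EF 93 B3 F0 90 8D 89 DC AC E2 97 A1 CF 8E ED 80 89 F3 AD 97 8B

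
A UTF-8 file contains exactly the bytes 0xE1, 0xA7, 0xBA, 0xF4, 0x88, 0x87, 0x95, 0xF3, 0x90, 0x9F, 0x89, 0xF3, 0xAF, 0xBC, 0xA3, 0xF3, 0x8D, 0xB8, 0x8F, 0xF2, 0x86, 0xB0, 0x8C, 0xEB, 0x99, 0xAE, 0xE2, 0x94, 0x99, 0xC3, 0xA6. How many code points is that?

Byte at offset 0: 0xE1 = 11100001 → 3-byte char (#1). Advance 3.
Byte at offset 3: 0xF4 = 11110100 → 4-byte char (#2). Advance 4.
Byte at offset 7: 0xF3 = 11110011 → 4-byte char (#3). Advance 4.
Byte at offset 11: 0xF3 = 11110011 → 4-byte char (#4). Advance 4.
Byte at offset 15: 0xF3 = 11110011 → 4-byte char (#5). Advance 4.
Byte at offset 19: 0xF2 = 11110010 → 4-byte char (#6). Advance 4.
Byte at offset 23: 0xEB = 11101011 → 3-byte char (#7). Advance 3.
Byte at offset 26: 0xE2 = 11100010 → 3-byte char (#8). Advance 3.
Byte at offset 29: 0xC3 = 11000011 → 2-byte char (#9). Advance 2.
Reached end at offset 31 after 9 code points.

9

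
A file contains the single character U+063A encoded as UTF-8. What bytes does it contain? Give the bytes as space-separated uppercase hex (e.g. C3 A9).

D8 BA

U+063A = 0x63A = 1594 decimal. In range U+0080–U+07FF → 2-byte form: 110xxxxx 10xxxxxx.
Binary (11 bits): 11000111010.
Split 5+6: 11000 | 111010.
Byte 1: 11011000 = 0xD8.
Byte 2: 10111010 = 0xBA.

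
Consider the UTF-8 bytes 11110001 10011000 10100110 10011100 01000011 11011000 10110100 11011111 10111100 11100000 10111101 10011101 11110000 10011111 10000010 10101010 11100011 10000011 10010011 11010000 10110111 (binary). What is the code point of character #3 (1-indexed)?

U+0634

Offset 0: leading byte 0xF1 = 11110001 → 4-byte char #1 = F1 98 A6 9C.
Offset 4: leading byte 0x43 = 01000011 → 1-byte char #2 = 43.
Offset 5: leading byte 0xD8 = 11011000 → 2-byte char #3 = D8 B4.
Leading byte 0xD8 = 11011000 matches 110xxxxx → 2-byte sequence.
Byte 1: 0xD8 = 11011000, payload 11000 (5 bits).
Byte 2: 0xB4 = 10110100 (10xxxxxx ✓), payload 110100.
Concatenate: 11000110100 = 0x634 (11 bits → U+0634).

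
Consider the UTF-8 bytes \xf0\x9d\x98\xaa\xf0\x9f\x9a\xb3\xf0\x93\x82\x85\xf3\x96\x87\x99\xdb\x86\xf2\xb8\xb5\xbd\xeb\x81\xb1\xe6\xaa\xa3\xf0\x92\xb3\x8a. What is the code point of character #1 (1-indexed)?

U+1D62A

Offset 0: leading byte 0xF0 = 11110000 → 4-byte char #1 = F0 9D 98 AA.
Leading byte 0xF0 = 11110000 matches 11110xxx → 4-byte sequence.
Byte 1: 0xF0 = 11110000, payload 000 (3 bits).
Byte 2: 0x9D = 10011101 (10xxxxxx ✓), payload 011101.
Byte 3: 0x98 = 10011000 (10xxxxxx ✓), payload 011000.
Byte 4: 0xAA = 10101010 (10xxxxxx ✓), payload 101010.
Concatenate: 000011101011000101010 = 0x1D62A (21 bits → U+1D62A).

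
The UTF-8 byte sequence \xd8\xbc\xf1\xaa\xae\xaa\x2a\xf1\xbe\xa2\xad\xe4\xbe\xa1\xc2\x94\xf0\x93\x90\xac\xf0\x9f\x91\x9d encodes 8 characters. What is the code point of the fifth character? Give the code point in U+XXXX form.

Offset 0: leading byte 0xD8 = 11011000 → 2-byte char #1 = D8 BC.
Offset 2: leading byte 0xF1 = 11110001 → 4-byte char #2 = F1 AA AE AA.
Offset 6: leading byte 0x2A = 00101010 → 1-byte char #3 = 2A.
Offset 7: leading byte 0xF1 = 11110001 → 4-byte char #4 = F1 BE A2 AD.
Offset 11: leading byte 0xE4 = 11100100 → 3-byte char #5 = E4 BE A1.
Leading byte 0xE4 = 11100100 matches 1110xxxx → 3-byte sequence.
Byte 1: 0xE4 = 11100100, payload 0100 (4 bits).
Byte 2: 0xBE = 10111110 (10xxxxxx ✓), payload 111110.
Byte 3: 0xA1 = 10100001 (10xxxxxx ✓), payload 100001.
Concatenate: 0100111110100001 = 0x4FA1 (16 bits → U+4FA1).

U+4FA1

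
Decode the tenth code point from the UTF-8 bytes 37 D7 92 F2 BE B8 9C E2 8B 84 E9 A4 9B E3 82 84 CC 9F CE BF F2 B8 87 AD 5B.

Offset 0: leading byte 0x37 = 00110111 → 1-byte char #1 = 37.
Offset 1: leading byte 0xD7 = 11010111 → 2-byte char #2 = D7 92.
Offset 3: leading byte 0xF2 = 11110010 → 4-byte char #3 = F2 BE B8 9C.
Offset 7: leading byte 0xE2 = 11100010 → 3-byte char #4 = E2 8B 84.
Offset 10: leading byte 0xE9 = 11101001 → 3-byte char #5 = E9 A4 9B.
Offset 13: leading byte 0xE3 = 11100011 → 3-byte char #6 = E3 82 84.
Offset 16: leading byte 0xCC = 11001100 → 2-byte char #7 = CC 9F.
Offset 18: leading byte 0xCE = 11001110 → 2-byte char #8 = CE BF.
Offset 20: leading byte 0xF2 = 11110010 → 4-byte char #9 = F2 B8 87 AD.
Offset 24: leading byte 0x5B = 01011011 → 1-byte char #10 = 5B.
Leading byte 0x5B = 01011011 matches 0xxxxxxx → 1-byte sequence.
Byte 1: 0x5B = 01011011, payload 1011011 (7 bits).
Concatenate: 1011011 = 0x5B (7 bits → U+005B).

U+005B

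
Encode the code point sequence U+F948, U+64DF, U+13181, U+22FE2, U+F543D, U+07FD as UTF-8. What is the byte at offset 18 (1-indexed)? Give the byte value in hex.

1-indexed offset 18 is 0-indexed offset 17.
U+F948 → 3-byte form EF A5 88 at offsets 0–2.
U+64DF → 3-byte form E6 93 9F at offsets 3–5.
U+13181 → 4-byte form F0 93 86 81 at offsets 6–9.
U+22FE2 → 4-byte form F0 A2 BF A2 at offsets 10–13.
U+F543D → 4-byte form F3 B5 90 BD at offsets 14–17.
Offset 17 falls in char 5's range; it's byte 4 of F3 B5 90 BD = 0xBD.

0xBD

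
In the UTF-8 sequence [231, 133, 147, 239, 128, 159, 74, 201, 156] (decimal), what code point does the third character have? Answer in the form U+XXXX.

U+004A

Offset 0: leading byte 0xE7 = 11100111 → 3-byte char #1 = E7 85 93.
Offset 3: leading byte 0xEF = 11101111 → 3-byte char #2 = EF 80 9F.
Offset 6: leading byte 0x4A = 01001010 → 1-byte char #3 = 4A.
Leading byte 0x4A = 01001010 matches 0xxxxxxx → 1-byte sequence.
Byte 1: 0x4A = 01001010, payload 1001010 (7 bits).
Concatenate: 1001010 = 0x4A (7 bits → U+004A).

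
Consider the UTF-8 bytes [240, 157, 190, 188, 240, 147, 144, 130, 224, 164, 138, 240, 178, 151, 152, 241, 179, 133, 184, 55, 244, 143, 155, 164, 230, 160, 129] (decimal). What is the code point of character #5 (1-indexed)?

Offset 0: leading byte 0xF0 = 11110000 → 4-byte char #1 = F0 9D BE BC.
Offset 4: leading byte 0xF0 = 11110000 → 4-byte char #2 = F0 93 90 82.
Offset 8: leading byte 0xE0 = 11100000 → 3-byte char #3 = E0 A4 8A.
Offset 11: leading byte 0xF0 = 11110000 → 4-byte char #4 = F0 B2 97 98.
Offset 15: leading byte 0xF1 = 11110001 → 4-byte char #5 = F1 B3 85 B8.
Leading byte 0xF1 = 11110001 matches 11110xxx → 4-byte sequence.
Byte 1: 0xF1 = 11110001, payload 001 (3 bits).
Byte 2: 0xB3 = 10110011 (10xxxxxx ✓), payload 110011.
Byte 3: 0x85 = 10000101 (10xxxxxx ✓), payload 000101.
Byte 4: 0xB8 = 10111000 (10xxxxxx ✓), payload 111000.
Concatenate: 001110011000101111000 = 0x73178 (21 bits → U+73178).

U+73178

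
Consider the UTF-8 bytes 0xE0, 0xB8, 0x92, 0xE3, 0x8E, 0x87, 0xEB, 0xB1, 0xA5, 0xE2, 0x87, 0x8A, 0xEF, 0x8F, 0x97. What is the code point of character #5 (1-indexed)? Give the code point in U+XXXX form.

Offset 0: leading byte 0xE0 = 11100000 → 3-byte char #1 = E0 B8 92.
Offset 3: leading byte 0xE3 = 11100011 → 3-byte char #2 = E3 8E 87.
Offset 6: leading byte 0xEB = 11101011 → 3-byte char #3 = EB B1 A5.
Offset 9: leading byte 0xE2 = 11100010 → 3-byte char #4 = E2 87 8A.
Offset 12: leading byte 0xEF = 11101111 → 3-byte char #5 = EF 8F 97.
Leading byte 0xEF = 11101111 matches 1110xxxx → 3-byte sequence.
Byte 1: 0xEF = 11101111, payload 1111 (4 bits).
Byte 2: 0x8F = 10001111 (10xxxxxx ✓), payload 001111.
Byte 3: 0x97 = 10010111 (10xxxxxx ✓), payload 010111.
Concatenate: 1111001111010111 = 0xF3D7 (16 bits → U+F3D7).

U+F3D7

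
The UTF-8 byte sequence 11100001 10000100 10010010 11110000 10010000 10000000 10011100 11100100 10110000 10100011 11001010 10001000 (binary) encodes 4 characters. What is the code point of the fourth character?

Offset 0: leading byte 0xE1 = 11100001 → 3-byte char #1 = E1 84 92.
Offset 3: leading byte 0xF0 = 11110000 → 4-byte char #2 = F0 90 80 9C.
Offset 7: leading byte 0xE4 = 11100100 → 3-byte char #3 = E4 B0 A3.
Offset 10: leading byte 0xCA = 11001010 → 2-byte char #4 = CA 88.
Leading byte 0xCA = 11001010 matches 110xxxxx → 2-byte sequence.
Byte 1: 0xCA = 11001010, payload 01010 (5 bits).
Byte 2: 0x88 = 10001000 (10xxxxxx ✓), payload 001000.
Concatenate: 01010001000 = 0x288 (11 bits → U+0288).

U+0288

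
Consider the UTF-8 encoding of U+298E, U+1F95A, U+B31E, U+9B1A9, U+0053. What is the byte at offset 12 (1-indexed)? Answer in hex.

1-indexed offset 12 is 0-indexed offset 11.
U+298E → 3-byte form E2 A6 8E at offsets 0–2.
U+1F95A → 4-byte form F0 9F A5 9A at offsets 3–6.
U+B31E → 3-byte form EB 8C 9E at offsets 7–9.
U+9B1A9 → 4-byte form F2 9B 86 A9 at offsets 10–13.
Offset 11 falls in char 4's range; it's byte 2 of F2 9B 86 A9 = 0x9B.

0x9B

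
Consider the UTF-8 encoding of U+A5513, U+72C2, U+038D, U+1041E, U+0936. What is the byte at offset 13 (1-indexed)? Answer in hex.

0x9E

1-indexed offset 13 is 0-indexed offset 12.
U+A5513 → 4-byte form F2 A5 94 93 at offsets 0–3.
U+72C2 → 3-byte form E7 8B 82 at offsets 4–6.
U+038D → 2-byte form CE 8D at offsets 7–8.
U+1041E → 4-byte form F0 90 90 9E at offsets 9–12.
Offset 12 falls in char 4's range; it's byte 4 of F0 90 90 9E = 0x9E.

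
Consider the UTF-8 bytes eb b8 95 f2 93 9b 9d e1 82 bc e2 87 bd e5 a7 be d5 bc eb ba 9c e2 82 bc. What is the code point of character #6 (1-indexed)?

Offset 0: leading byte 0xEB = 11101011 → 3-byte char #1 = EB B8 95.
Offset 3: leading byte 0xF2 = 11110010 → 4-byte char #2 = F2 93 9B 9D.
Offset 7: leading byte 0xE1 = 11100001 → 3-byte char #3 = E1 82 BC.
Offset 10: leading byte 0xE2 = 11100010 → 3-byte char #4 = E2 87 BD.
Offset 13: leading byte 0xE5 = 11100101 → 3-byte char #5 = E5 A7 BE.
Offset 16: leading byte 0xD5 = 11010101 → 2-byte char #6 = D5 BC.
Leading byte 0xD5 = 11010101 matches 110xxxxx → 2-byte sequence.
Byte 1: 0xD5 = 11010101, payload 10101 (5 bits).
Byte 2: 0xBC = 10111100 (10xxxxxx ✓), payload 111100.
Concatenate: 10101111100 = 0x57C (11 bits → U+057C).

U+057C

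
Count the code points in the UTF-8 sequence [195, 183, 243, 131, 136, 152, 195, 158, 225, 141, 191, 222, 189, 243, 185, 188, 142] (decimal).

Byte at offset 0: 0xC3 = 11000011 → 2-byte char (#1). Advance 2.
Byte at offset 2: 0xF3 = 11110011 → 4-byte char (#2). Advance 4.
Byte at offset 6: 0xC3 = 11000011 → 2-byte char (#3). Advance 2.
Byte at offset 8: 0xE1 = 11100001 → 3-byte char (#4). Advance 3.
Byte at offset 11: 0xDE = 11011110 → 2-byte char (#5). Advance 2.
Byte at offset 13: 0xF3 = 11110011 → 4-byte char (#6). Advance 4.
Reached end at offset 17 after 6 code points.

6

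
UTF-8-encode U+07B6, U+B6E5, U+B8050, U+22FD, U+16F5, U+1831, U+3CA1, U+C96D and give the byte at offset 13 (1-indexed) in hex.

0xE1

1-indexed offset 13 is 0-indexed offset 12.
U+07B6 → 2-byte form DE B6 at offsets 0–1.
U+B6E5 → 3-byte form EB 9B A5 at offsets 2–4.
U+B8050 → 4-byte form F2 B8 81 90 at offsets 5–8.
U+22FD → 3-byte form E2 8B BD at offsets 9–11.
U+16F5 → 3-byte form E1 9B B5 at offsets 12–14.
Offset 12 falls in char 5's range; it's byte 1 of E1 9B B5 = 0xE1.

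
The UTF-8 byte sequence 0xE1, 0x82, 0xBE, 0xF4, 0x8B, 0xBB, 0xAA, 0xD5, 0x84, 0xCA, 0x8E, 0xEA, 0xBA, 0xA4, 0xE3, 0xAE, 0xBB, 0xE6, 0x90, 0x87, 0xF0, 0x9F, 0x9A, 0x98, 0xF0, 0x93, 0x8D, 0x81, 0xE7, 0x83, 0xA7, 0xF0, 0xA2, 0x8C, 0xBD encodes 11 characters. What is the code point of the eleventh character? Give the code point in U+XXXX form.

U+2233D

Offset 0: leading byte 0xE1 = 11100001 → 3-byte char #1 = E1 82 BE.
Offset 3: leading byte 0xF4 = 11110100 → 4-byte char #2 = F4 8B BB AA.
Offset 7: leading byte 0xD5 = 11010101 → 2-byte char #3 = D5 84.
Offset 9: leading byte 0xCA = 11001010 → 2-byte char #4 = CA 8E.
Offset 11: leading byte 0xEA = 11101010 → 3-byte char #5 = EA BA A4.
Offset 14: leading byte 0xE3 = 11100011 → 3-byte char #6 = E3 AE BB.
Offset 17: leading byte 0xE6 = 11100110 → 3-byte char #7 = E6 90 87.
Offset 20: leading byte 0xF0 = 11110000 → 4-byte char #8 = F0 9F 9A 98.
Offset 24: leading byte 0xF0 = 11110000 → 4-byte char #9 = F0 93 8D 81.
Offset 28: leading byte 0xE7 = 11100111 → 3-byte char #10 = E7 83 A7.
Offset 31: leading byte 0xF0 = 11110000 → 4-byte char #11 = F0 A2 8C BD.
Leading byte 0xF0 = 11110000 matches 11110xxx → 4-byte sequence.
Byte 1: 0xF0 = 11110000, payload 000 (3 bits).
Byte 2: 0xA2 = 10100010 (10xxxxxx ✓), payload 100010.
Byte 3: 0x8C = 10001100 (10xxxxxx ✓), payload 001100.
Byte 4: 0xBD = 10111101 (10xxxxxx ✓), payload 111101.
Concatenate: 000100010001100111101 = 0x2233D (21 bits → U+2233D).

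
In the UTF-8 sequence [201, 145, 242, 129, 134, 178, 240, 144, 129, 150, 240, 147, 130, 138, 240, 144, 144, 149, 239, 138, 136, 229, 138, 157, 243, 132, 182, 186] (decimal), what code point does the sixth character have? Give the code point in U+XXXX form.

U+F288

Offset 0: leading byte 0xC9 = 11001001 → 2-byte char #1 = C9 91.
Offset 2: leading byte 0xF2 = 11110010 → 4-byte char #2 = F2 81 86 B2.
Offset 6: leading byte 0xF0 = 11110000 → 4-byte char #3 = F0 90 81 96.
Offset 10: leading byte 0xF0 = 11110000 → 4-byte char #4 = F0 93 82 8A.
Offset 14: leading byte 0xF0 = 11110000 → 4-byte char #5 = F0 90 90 95.
Offset 18: leading byte 0xEF = 11101111 → 3-byte char #6 = EF 8A 88.
Leading byte 0xEF = 11101111 matches 1110xxxx → 3-byte sequence.
Byte 1: 0xEF = 11101111, payload 1111 (4 bits).
Byte 2: 0x8A = 10001010 (10xxxxxx ✓), payload 001010.
Byte 3: 0x88 = 10001000 (10xxxxxx ✓), payload 001000.
Concatenate: 1111001010001000 = 0xF288 (16 bits → U+F288).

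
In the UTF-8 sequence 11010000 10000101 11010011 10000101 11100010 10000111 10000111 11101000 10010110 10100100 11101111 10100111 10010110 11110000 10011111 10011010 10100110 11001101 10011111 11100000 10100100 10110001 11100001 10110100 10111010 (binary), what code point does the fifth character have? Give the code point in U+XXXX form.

U+F9D6

Offset 0: leading byte 0xD0 = 11010000 → 2-byte char #1 = D0 85.
Offset 2: leading byte 0xD3 = 11010011 → 2-byte char #2 = D3 85.
Offset 4: leading byte 0xE2 = 11100010 → 3-byte char #3 = E2 87 87.
Offset 7: leading byte 0xE8 = 11101000 → 3-byte char #4 = E8 96 A4.
Offset 10: leading byte 0xEF = 11101111 → 3-byte char #5 = EF A7 96.
Leading byte 0xEF = 11101111 matches 1110xxxx → 3-byte sequence.
Byte 1: 0xEF = 11101111, payload 1111 (4 bits).
Byte 2: 0xA7 = 10100111 (10xxxxxx ✓), payload 100111.
Byte 3: 0x96 = 10010110 (10xxxxxx ✓), payload 010110.
Concatenate: 1111100111010110 = 0xF9D6 (16 bits → U+F9D6).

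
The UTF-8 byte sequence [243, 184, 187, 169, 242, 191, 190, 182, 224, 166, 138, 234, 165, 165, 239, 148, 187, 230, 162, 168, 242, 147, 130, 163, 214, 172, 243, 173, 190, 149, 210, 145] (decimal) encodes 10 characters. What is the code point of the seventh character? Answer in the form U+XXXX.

U+930A3

Offset 0: leading byte 0xF3 = 11110011 → 4-byte char #1 = F3 B8 BB A9.
Offset 4: leading byte 0xF2 = 11110010 → 4-byte char #2 = F2 BF BE B6.
Offset 8: leading byte 0xE0 = 11100000 → 3-byte char #3 = E0 A6 8A.
Offset 11: leading byte 0xEA = 11101010 → 3-byte char #4 = EA A5 A5.
Offset 14: leading byte 0xEF = 11101111 → 3-byte char #5 = EF 94 BB.
Offset 17: leading byte 0xE6 = 11100110 → 3-byte char #6 = E6 A2 A8.
Offset 20: leading byte 0xF2 = 11110010 → 4-byte char #7 = F2 93 82 A3.
Leading byte 0xF2 = 11110010 matches 11110xxx → 4-byte sequence.
Byte 1: 0xF2 = 11110010, payload 010 (3 bits).
Byte 2: 0x93 = 10010011 (10xxxxxx ✓), payload 010011.
Byte 3: 0x82 = 10000010 (10xxxxxx ✓), payload 000010.
Byte 4: 0xA3 = 10100011 (10xxxxxx ✓), payload 100011.
Concatenate: 010010011000010100011 = 0x930A3 (21 bits → U+930A3).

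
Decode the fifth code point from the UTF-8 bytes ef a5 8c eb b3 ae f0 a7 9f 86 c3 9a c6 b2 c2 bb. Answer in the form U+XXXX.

Offset 0: leading byte 0xEF = 11101111 → 3-byte char #1 = EF A5 8C.
Offset 3: leading byte 0xEB = 11101011 → 3-byte char #2 = EB B3 AE.
Offset 6: leading byte 0xF0 = 11110000 → 4-byte char #3 = F0 A7 9F 86.
Offset 10: leading byte 0xC3 = 11000011 → 2-byte char #4 = C3 9A.
Offset 12: leading byte 0xC6 = 11000110 → 2-byte char #5 = C6 B2.
Leading byte 0xC6 = 11000110 matches 110xxxxx → 2-byte sequence.
Byte 1: 0xC6 = 11000110, payload 00110 (5 bits).
Byte 2: 0xB2 = 10110010 (10xxxxxx ✓), payload 110010.
Concatenate: 00110110010 = 0x1B2 (11 bits → U+01B2).

U+01B2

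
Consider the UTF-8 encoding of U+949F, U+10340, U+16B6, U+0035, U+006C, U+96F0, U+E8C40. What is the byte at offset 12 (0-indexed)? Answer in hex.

U+949F → 3-byte form E9 92 9F at offsets 0–2.
U+10340 → 4-byte form F0 90 8D 80 at offsets 3–6.
U+16B6 → 3-byte form E1 9A B6 at offsets 7–9.
U+0035 → 1-byte form 35 at offsets 10–10.
U+006C → 1-byte form 6C at offsets 11–11.
U+96F0 → 3-byte form E9 9B B0 at offsets 12–14.
Offset 12 falls in char 6's range; it's byte 1 of E9 9B B0 = 0xE9.

0xE9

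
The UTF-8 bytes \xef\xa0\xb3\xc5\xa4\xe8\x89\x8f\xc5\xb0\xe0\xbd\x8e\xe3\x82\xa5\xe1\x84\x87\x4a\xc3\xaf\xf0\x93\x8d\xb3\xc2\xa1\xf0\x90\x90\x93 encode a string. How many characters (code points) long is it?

Byte at offset 0: 0xEF = 11101111 → 3-byte char (#1). Advance 3.
Byte at offset 3: 0xC5 = 11000101 → 2-byte char (#2). Advance 2.
Byte at offset 5: 0xE8 = 11101000 → 3-byte char (#3). Advance 3.
Byte at offset 8: 0xC5 = 11000101 → 2-byte char (#4). Advance 2.
Byte at offset 10: 0xE0 = 11100000 → 3-byte char (#5). Advance 3.
Byte at offset 13: 0xE3 = 11100011 → 3-byte char (#6). Advance 3.
Byte at offset 16: 0xE1 = 11100001 → 3-byte char (#7). Advance 3.
Byte at offset 19: 0x4A = 01001010 → 1-byte char (#8). Advance 1.
Byte at offset 20: 0xC3 = 11000011 → 2-byte char (#9). Advance 2.
Byte at offset 22: 0xF0 = 11110000 → 4-byte char (#10). Advance 4.
Byte at offset 26: 0xC2 = 11000010 → 2-byte char (#11). Advance 2.
Byte at offset 28: 0xF0 = 11110000 → 4-byte char (#12). Advance 4.
Reached end at offset 32 after 12 code points.

12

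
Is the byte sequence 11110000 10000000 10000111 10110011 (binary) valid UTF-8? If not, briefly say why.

invalid (overlong encoding)

Leading byte 0xF0 = 11110000 → 4-byte form.
Continuation bytes all match 10xxxxxx. Payload decodes to 0x1F3.
But 0x1F3 < 0x10000, the minimum for a 4-byte sequence — this is an overlong encoding.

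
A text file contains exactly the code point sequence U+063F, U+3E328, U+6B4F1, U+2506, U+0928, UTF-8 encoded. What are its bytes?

D8 BF F0 BE 8C A8 F1 AB 93 B1 E2 94 86 E0 A4 A8

U+063F: 2-byte form → D8 BF.
U+3E328: 4-byte form → F0 BE 8C A8.
U+6B4F1: 4-byte form → F1 AB 93 B1.
U+2506: 3-byte form → E2 94 86.
U+0928: 3-byte form → E0 A4 A8.
Concatenated (16 bytes): D8 BF F0 BE 8C A8 F1 AB 93 B1 E2 94 86 E0 A4 A8.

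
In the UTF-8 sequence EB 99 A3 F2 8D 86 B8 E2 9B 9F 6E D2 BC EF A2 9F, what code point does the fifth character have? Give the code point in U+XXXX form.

Offset 0: leading byte 0xEB = 11101011 → 3-byte char #1 = EB 99 A3.
Offset 3: leading byte 0xF2 = 11110010 → 4-byte char #2 = F2 8D 86 B8.
Offset 7: leading byte 0xE2 = 11100010 → 3-byte char #3 = E2 9B 9F.
Offset 10: leading byte 0x6E = 01101110 → 1-byte char #4 = 6E.
Offset 11: leading byte 0xD2 = 11010010 → 2-byte char #5 = D2 BC.
Leading byte 0xD2 = 11010010 matches 110xxxxx → 2-byte sequence.
Byte 1: 0xD2 = 11010010, payload 10010 (5 bits).
Byte 2: 0xBC = 10111100 (10xxxxxx ✓), payload 111100.
Concatenate: 10010111100 = 0x4BC (11 bits → U+04BC).

U+04BC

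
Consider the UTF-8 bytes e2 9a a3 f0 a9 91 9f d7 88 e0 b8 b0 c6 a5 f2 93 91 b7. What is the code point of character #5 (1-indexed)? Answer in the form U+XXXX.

Offset 0: leading byte 0xE2 = 11100010 → 3-byte char #1 = E2 9A A3.
Offset 3: leading byte 0xF0 = 11110000 → 4-byte char #2 = F0 A9 91 9F.
Offset 7: leading byte 0xD7 = 11010111 → 2-byte char #3 = D7 88.
Offset 9: leading byte 0xE0 = 11100000 → 3-byte char #4 = E0 B8 B0.
Offset 12: leading byte 0xC6 = 11000110 → 2-byte char #5 = C6 A5.
Leading byte 0xC6 = 11000110 matches 110xxxxx → 2-byte sequence.
Byte 1: 0xC6 = 11000110, payload 00110 (5 bits).
Byte 2: 0xA5 = 10100101 (10xxxxxx ✓), payload 100101.
Concatenate: 00110100101 = 0x1A5 (11 bits → U+01A5).

U+01A5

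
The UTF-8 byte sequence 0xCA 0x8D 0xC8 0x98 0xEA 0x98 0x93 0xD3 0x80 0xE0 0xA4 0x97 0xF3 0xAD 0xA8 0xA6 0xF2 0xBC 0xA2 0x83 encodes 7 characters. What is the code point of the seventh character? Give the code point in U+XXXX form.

Offset 0: leading byte 0xCA = 11001010 → 2-byte char #1 = CA 8D.
Offset 2: leading byte 0xC8 = 11001000 → 2-byte char #2 = C8 98.
Offset 4: leading byte 0xEA = 11101010 → 3-byte char #3 = EA 98 93.
Offset 7: leading byte 0xD3 = 11010011 → 2-byte char #4 = D3 80.
Offset 9: leading byte 0xE0 = 11100000 → 3-byte char #5 = E0 A4 97.
Offset 12: leading byte 0xF3 = 11110011 → 4-byte char #6 = F3 AD A8 A6.
Offset 16: leading byte 0xF2 = 11110010 → 4-byte char #7 = F2 BC A2 83.
Leading byte 0xF2 = 11110010 matches 11110xxx → 4-byte sequence.
Byte 1: 0xF2 = 11110010, payload 010 (3 bits).
Byte 2: 0xBC = 10111100 (10xxxxxx ✓), payload 111100.
Byte 3: 0xA2 = 10100010 (10xxxxxx ✓), payload 100010.
Byte 4: 0x83 = 10000011 (10xxxxxx ✓), payload 000011.
Concatenate: 010111100100010000011 = 0xBC883 (21 bits → U+BC883).

U+BC883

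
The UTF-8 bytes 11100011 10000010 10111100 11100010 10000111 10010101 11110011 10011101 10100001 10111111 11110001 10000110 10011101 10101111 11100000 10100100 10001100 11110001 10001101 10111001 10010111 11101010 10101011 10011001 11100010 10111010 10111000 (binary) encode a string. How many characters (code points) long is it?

Byte at offset 0: 0xE3 = 11100011 → 3-byte char (#1). Advance 3.
Byte at offset 3: 0xE2 = 11100010 → 3-byte char (#2). Advance 3.
Byte at offset 6: 0xF3 = 11110011 → 4-byte char (#3). Advance 4.
Byte at offset 10: 0xF1 = 11110001 → 4-byte char (#4). Advance 4.
Byte at offset 14: 0xE0 = 11100000 → 3-byte char (#5). Advance 3.
Byte at offset 17: 0xF1 = 11110001 → 4-byte char (#6). Advance 4.
Byte at offset 21: 0xEA = 11101010 → 3-byte char (#7). Advance 3.
Byte at offset 24: 0xE2 = 11100010 → 3-byte char (#8). Advance 3.
Reached end at offset 27 after 8 code points.

8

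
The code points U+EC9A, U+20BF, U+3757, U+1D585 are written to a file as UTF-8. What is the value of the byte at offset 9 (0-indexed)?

0xF0

U+EC9A → 3-byte form EE B2 9A at offsets 0–2.
U+20BF → 3-byte form E2 82 BF at offsets 3–5.
U+3757 → 3-byte form E3 9D 97 at offsets 6–8.
U+1D585 → 4-byte form F0 9D 96 85 at offsets 9–12.
Offset 9 falls in char 4's range; it's byte 1 of F0 9D 96 85 = 0xF0.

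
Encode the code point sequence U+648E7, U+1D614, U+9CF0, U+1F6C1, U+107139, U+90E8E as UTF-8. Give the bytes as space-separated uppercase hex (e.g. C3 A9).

U+648E7: 4-byte form → F1 A4 A3 A7.
U+1D614: 4-byte form → F0 9D 98 94.
U+9CF0: 3-byte form → E9 B3 B0.
U+1F6C1: 4-byte form → F0 9F 9B 81.
U+107139: 4-byte form → F4 87 84 B9.
U+90E8E: 4-byte form → F2 90 BA 8E.
Concatenated (23 bytes): F1 A4 A3 A7 F0 9D 98 94 E9 B3 B0 F0 9F 9B 81 F4 87 84 B9 F2 90 BA 8E.

F1 A4 A3 A7 F0 9D 98 94 E9 B3 B0 F0 9F 9B 81 F4 87 84 B9 F2 90 BA 8E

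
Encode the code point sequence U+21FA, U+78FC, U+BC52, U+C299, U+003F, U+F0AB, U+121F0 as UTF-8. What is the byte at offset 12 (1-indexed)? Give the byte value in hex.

0x99

1-indexed offset 12 is 0-indexed offset 11.
U+21FA → 3-byte form E2 87 BA at offsets 0–2.
U+78FC → 3-byte form E7 A3 BC at offsets 3–5.
U+BC52 → 3-byte form EB B1 92 at offsets 6–8.
U+C299 → 3-byte form EC 8A 99 at offsets 9–11.
Offset 11 falls in char 4's range; it's byte 3 of EC 8A 99 = 0x99.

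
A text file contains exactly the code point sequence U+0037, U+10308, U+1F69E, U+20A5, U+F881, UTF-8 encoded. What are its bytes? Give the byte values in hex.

U+0037: 1-byte form → 37.
U+10308: 4-byte form → F0 90 8C 88.
U+1F69E: 4-byte form → F0 9F 9A 9E.
U+20A5: 3-byte form → E2 82 A5.
U+F881: 3-byte form → EF A2 81.
Concatenated (15 bytes): 37 F0 90 8C 88 F0 9F 9A 9E E2 82 A5 EF A2 81.

37 F0 90 8C 88 F0 9F 9A 9E E2 82 A5 EF A2 81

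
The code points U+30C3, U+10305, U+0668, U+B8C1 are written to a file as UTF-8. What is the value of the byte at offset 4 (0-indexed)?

0x90

U+30C3 → 3-byte form E3 83 83 at offsets 0–2.
U+10305 → 4-byte form F0 90 8C 85 at offsets 3–6.
Offset 4 falls in char 2's range; it's byte 2 of F0 90 8C 85 = 0x90.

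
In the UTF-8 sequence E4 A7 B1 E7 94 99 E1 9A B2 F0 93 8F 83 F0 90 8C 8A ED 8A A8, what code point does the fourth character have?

U+133C3

Offset 0: leading byte 0xE4 = 11100100 → 3-byte char #1 = E4 A7 B1.
Offset 3: leading byte 0xE7 = 11100111 → 3-byte char #2 = E7 94 99.
Offset 6: leading byte 0xE1 = 11100001 → 3-byte char #3 = E1 9A B2.
Offset 9: leading byte 0xF0 = 11110000 → 4-byte char #4 = F0 93 8F 83.
Leading byte 0xF0 = 11110000 matches 11110xxx → 4-byte sequence.
Byte 1: 0xF0 = 11110000, payload 000 (3 bits).
Byte 2: 0x93 = 10010011 (10xxxxxx ✓), payload 010011.
Byte 3: 0x8F = 10001111 (10xxxxxx ✓), payload 001111.
Byte 4: 0x83 = 10000011 (10xxxxxx ✓), payload 000011.
Concatenate: 000010011001111000011 = 0x133C3 (21 bits → U+133C3).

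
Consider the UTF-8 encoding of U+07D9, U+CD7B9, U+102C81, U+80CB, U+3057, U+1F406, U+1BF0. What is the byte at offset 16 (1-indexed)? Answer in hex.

0x97

1-indexed offset 16 is 0-indexed offset 15.
U+07D9 → 2-byte form DF 99 at offsets 0–1.
U+CD7B9 → 4-byte form F3 8D 9E B9 at offsets 2–5.
U+102C81 → 4-byte form F4 82 B2 81 at offsets 6–9.
U+80CB → 3-byte form E8 83 8B at offsets 10–12.
U+3057 → 3-byte form E3 81 97 at offsets 13–15.
Offset 15 falls in char 5's range; it's byte 3 of E3 81 97 = 0x97.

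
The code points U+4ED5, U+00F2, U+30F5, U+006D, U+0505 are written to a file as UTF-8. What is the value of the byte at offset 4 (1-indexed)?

0xC3

1-indexed offset 4 is 0-indexed offset 3.
U+4ED5 → 3-byte form E4 BB 95 at offsets 0–2.
U+00F2 → 2-byte form C3 B2 at offsets 3–4.
Offset 3 falls in char 2's range; it's byte 1 of C3 B2 = 0xC3.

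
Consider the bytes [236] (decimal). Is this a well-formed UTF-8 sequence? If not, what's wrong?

invalid (sequence truncated)

Leading byte 0xEC = 11101100 → 3-byte form, but only 1 byte is present.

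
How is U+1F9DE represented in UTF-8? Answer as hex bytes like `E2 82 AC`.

U+1F9DE = 0x1F9DE = 129502 decimal. In range U+10000–U+10FFFF → 4-byte form: 11110xxx 10xxxxxx 10xxxxxx 10xxxxxx.
Binary (21 bits): 000011111100111011110.
Split 3+6+6+6: 000 | 011111 | 100111 | 011110.
Byte 1: 11110000 = 0xF0.
Byte 2: 10011111 = 0x9F.
Byte 3: 10100111 = 0xA7.
Byte 4: 10011110 = 0x9E.

F0 9F A7 9E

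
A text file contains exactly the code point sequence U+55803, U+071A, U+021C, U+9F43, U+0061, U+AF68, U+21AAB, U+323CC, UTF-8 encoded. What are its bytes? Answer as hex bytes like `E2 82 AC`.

U+55803: 4-byte form → F1 95 A0 83.
U+071A: 2-byte form → DC 9A.
U+021C: 2-byte form → C8 9C.
U+9F43: 3-byte form → E9 BD 83.
U+0061: 1-byte form → 61.
U+AF68: 3-byte form → EA BD A8.
U+21AAB: 4-byte form → F0 A1 AA AB.
U+323CC: 4-byte form → F0 B2 8F 8C.
Concatenated (23 bytes): F1 95 A0 83 DC 9A C8 9C E9 BD 83 61 EA BD A8 F0 A1 AA AB F0 B2 8F 8C.

F1 95 A0 83 DC 9A C8 9C E9 BD 83 61 EA BD A8 F0 A1 AA AB F0 B2 8F 8C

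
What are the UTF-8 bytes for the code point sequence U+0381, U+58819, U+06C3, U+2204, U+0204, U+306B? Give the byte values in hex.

CE 81 F1 98 A0 99 DB 83 E2 88 84 C8 84 E3 81 AB

U+0381: 2-byte form → CE 81.
U+58819: 4-byte form → F1 98 A0 99.
U+06C3: 2-byte form → DB 83.
U+2204: 3-byte form → E2 88 84.
U+0204: 2-byte form → C8 84.
U+306B: 3-byte form → E3 81 AB.
Concatenated (16 bytes): CE 81 F1 98 A0 99 DB 83 E2 88 84 C8 84 E3 81 AB.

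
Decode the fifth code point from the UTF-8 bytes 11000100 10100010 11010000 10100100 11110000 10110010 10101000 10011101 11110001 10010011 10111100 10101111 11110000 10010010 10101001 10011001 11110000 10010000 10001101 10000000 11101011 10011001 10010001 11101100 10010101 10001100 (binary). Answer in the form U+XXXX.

U+12A59

Offset 0: leading byte 0xC4 = 11000100 → 2-byte char #1 = C4 A2.
Offset 2: leading byte 0xD0 = 11010000 → 2-byte char #2 = D0 A4.
Offset 4: leading byte 0xF0 = 11110000 → 4-byte char #3 = F0 B2 A8 9D.
Offset 8: leading byte 0xF1 = 11110001 → 4-byte char #4 = F1 93 BC AF.
Offset 12: leading byte 0xF0 = 11110000 → 4-byte char #5 = F0 92 A9 99.
Leading byte 0xF0 = 11110000 matches 11110xxx → 4-byte sequence.
Byte 1: 0xF0 = 11110000, payload 000 (3 bits).
Byte 2: 0x92 = 10010010 (10xxxxxx ✓), payload 010010.
Byte 3: 0xA9 = 10101001 (10xxxxxx ✓), payload 101001.
Byte 4: 0x99 = 10011001 (10xxxxxx ✓), payload 011001.
Concatenate: 000010010101001011001 = 0x12A59 (21 bits → U+12A59).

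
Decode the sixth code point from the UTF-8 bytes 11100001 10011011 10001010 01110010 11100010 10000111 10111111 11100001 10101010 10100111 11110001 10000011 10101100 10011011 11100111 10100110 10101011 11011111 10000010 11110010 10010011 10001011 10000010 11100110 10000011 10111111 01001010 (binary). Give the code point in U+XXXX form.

Offset 0: leading byte 0xE1 = 11100001 → 3-byte char #1 = E1 9B 8A.
Offset 3: leading byte 0x72 = 01110010 → 1-byte char #2 = 72.
Offset 4: leading byte 0xE2 = 11100010 → 3-byte char #3 = E2 87 BF.
Offset 7: leading byte 0xE1 = 11100001 → 3-byte char #4 = E1 AA A7.
Offset 10: leading byte 0xF1 = 11110001 → 4-byte char #5 = F1 83 AC 9B.
Offset 14: leading byte 0xE7 = 11100111 → 3-byte char #6 = E7 A6 AB.
Leading byte 0xE7 = 11100111 matches 1110xxxx → 3-byte sequence.
Byte 1: 0xE7 = 11100111, payload 0111 (4 bits).
Byte 2: 0xA6 = 10100110 (10xxxxxx ✓), payload 100110.
Byte 3: 0xAB = 10101011 (10xxxxxx ✓), payload 101011.
Concatenate: 0111100110101011 = 0x79AB (16 bits → U+79AB).

U+79AB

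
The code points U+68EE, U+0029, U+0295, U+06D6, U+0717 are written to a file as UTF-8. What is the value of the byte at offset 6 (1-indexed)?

0x95

1-indexed offset 6 is 0-indexed offset 5.
U+68EE → 3-byte form E6 A3 AE at offsets 0–2.
U+0029 → 1-byte form 29 at offsets 3–3.
U+0295 → 2-byte form CA 95 at offsets 4–5.
Offset 5 falls in char 3's range; it's byte 2 of CA 95 = 0x95.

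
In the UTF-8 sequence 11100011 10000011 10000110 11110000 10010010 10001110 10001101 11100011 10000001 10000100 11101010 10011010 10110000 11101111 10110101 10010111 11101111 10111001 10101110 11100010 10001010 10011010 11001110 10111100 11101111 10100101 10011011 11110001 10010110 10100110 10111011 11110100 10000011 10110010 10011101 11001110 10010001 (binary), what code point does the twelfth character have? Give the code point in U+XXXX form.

Offset 0: leading byte 0xE3 = 11100011 → 3-byte char #1 = E3 83 86.
Offset 3: leading byte 0xF0 = 11110000 → 4-byte char #2 = F0 92 8E 8D.
Offset 7: leading byte 0xE3 = 11100011 → 3-byte char #3 = E3 81 84.
Offset 10: leading byte 0xEA = 11101010 → 3-byte char #4 = EA 9A B0.
Offset 13: leading byte 0xEF = 11101111 → 3-byte char #5 = EF B5 97.
Offset 16: leading byte 0xEF = 11101111 → 3-byte char #6 = EF B9 AE.
Offset 19: leading byte 0xE2 = 11100010 → 3-byte char #7 = E2 8A 9A.
Offset 22: leading byte 0xCE = 11001110 → 2-byte char #8 = CE BC.
Offset 24: leading byte 0xEF = 11101111 → 3-byte char #9 = EF A5 9B.
Offset 27: leading byte 0xF1 = 11110001 → 4-byte char #10 = F1 96 A6 BB.
Offset 31: leading byte 0xF4 = 11110100 → 4-byte char #11 = F4 83 B2 9D.
Offset 35: leading byte 0xCE = 11001110 → 2-byte char #12 = CE 91.
Leading byte 0xCE = 11001110 matches 110xxxxx → 2-byte sequence.
Byte 1: 0xCE = 11001110, payload 01110 (5 bits).
Byte 2: 0x91 = 10010001 (10xxxxxx ✓), payload 010001.
Concatenate: 01110010001 = 0x391 (11 bits → U+0391).

U+0391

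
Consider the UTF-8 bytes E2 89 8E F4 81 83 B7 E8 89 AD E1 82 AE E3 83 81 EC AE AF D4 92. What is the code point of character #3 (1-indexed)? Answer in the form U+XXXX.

U+826D

Offset 0: leading byte 0xE2 = 11100010 → 3-byte char #1 = E2 89 8E.
Offset 3: leading byte 0xF4 = 11110100 → 4-byte char #2 = F4 81 83 B7.
Offset 7: leading byte 0xE8 = 11101000 → 3-byte char #3 = E8 89 AD.
Leading byte 0xE8 = 11101000 matches 1110xxxx → 3-byte sequence.
Byte 1: 0xE8 = 11101000, payload 1000 (4 bits).
Byte 2: 0x89 = 10001001 (10xxxxxx ✓), payload 001001.
Byte 3: 0xAD = 10101101 (10xxxxxx ✓), payload 101101.
Concatenate: 1000001001101101 = 0x826D (16 bits → U+826D).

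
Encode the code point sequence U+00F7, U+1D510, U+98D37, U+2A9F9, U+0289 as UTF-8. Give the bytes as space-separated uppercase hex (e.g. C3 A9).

C3 B7 F0 9D 94 90 F2 98 B4 B7 F0 AA A7 B9 CA 89

U+00F7: 2-byte form → C3 B7.
U+1D510: 4-byte form → F0 9D 94 90.
U+98D37: 4-byte form → F2 98 B4 B7.
U+2A9F9: 4-byte form → F0 AA A7 B9.
U+0289: 2-byte form → CA 89.
Concatenated (16 bytes): C3 B7 F0 9D 94 90 F2 98 B4 B7 F0 AA A7 B9 CA 89.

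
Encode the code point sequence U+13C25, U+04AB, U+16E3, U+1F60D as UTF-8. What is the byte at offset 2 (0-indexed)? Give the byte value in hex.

0xB0

U+13C25 → 4-byte form F0 93 B0 A5 at offsets 0–3.
Offset 2 falls in char 1's range; it's byte 3 of F0 93 B0 A5 = 0xB0.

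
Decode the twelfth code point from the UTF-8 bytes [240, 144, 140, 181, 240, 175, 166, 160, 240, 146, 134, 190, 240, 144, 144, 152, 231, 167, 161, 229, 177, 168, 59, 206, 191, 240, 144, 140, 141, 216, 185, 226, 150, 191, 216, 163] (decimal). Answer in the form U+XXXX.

Offset 0: leading byte 0xF0 = 11110000 → 4-byte char #1 = F0 90 8C B5.
Offset 4: leading byte 0xF0 = 11110000 → 4-byte char #2 = F0 AF A6 A0.
Offset 8: leading byte 0xF0 = 11110000 → 4-byte char #3 = F0 92 86 BE.
Offset 12: leading byte 0xF0 = 11110000 → 4-byte char #4 = F0 90 90 98.
Offset 16: leading byte 0xE7 = 11100111 → 3-byte char #5 = E7 A7 A1.
Offset 19: leading byte 0xE5 = 11100101 → 3-byte char #6 = E5 B1 A8.
Offset 22: leading byte 0x3B = 00111011 → 1-byte char #7 = 3B.
Offset 23: leading byte 0xCE = 11001110 → 2-byte char #8 = CE BF.
Offset 25: leading byte 0xF0 = 11110000 → 4-byte char #9 = F0 90 8C 8D.
Offset 29: leading byte 0xD8 = 11011000 → 2-byte char #10 = D8 B9.
Offset 31: leading byte 0xE2 = 11100010 → 3-byte char #11 = E2 96 BF.
Offset 34: leading byte 0xD8 = 11011000 → 2-byte char #12 = D8 A3.
Leading byte 0xD8 = 11011000 matches 110xxxxx → 2-byte sequence.
Byte 1: 0xD8 = 11011000, payload 11000 (5 bits).
Byte 2: 0xA3 = 10100011 (10xxxxxx ✓), payload 100011.
Concatenate: 11000100011 = 0x623 (11 bits → U+0623).

U+0623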